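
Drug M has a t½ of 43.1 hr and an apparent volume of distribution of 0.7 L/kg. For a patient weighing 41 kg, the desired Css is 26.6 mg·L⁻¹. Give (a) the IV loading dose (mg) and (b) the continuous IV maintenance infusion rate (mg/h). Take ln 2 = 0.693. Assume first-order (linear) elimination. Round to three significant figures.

Vd = 0.7 L/kg × 41 kg = 28.70 L
LD = Vd × C = 28.70 × 26.6 = 763.4 mg
CL = 0.693 × Vd / t½ = 0.693 × 28.70 / 43.1 = 0.4615 L/h
Infusion rate = CL × Css = 0.4615 × 26.6 = 12.28 mg/h

(a) 763 mg; (b) 12.3 mg/h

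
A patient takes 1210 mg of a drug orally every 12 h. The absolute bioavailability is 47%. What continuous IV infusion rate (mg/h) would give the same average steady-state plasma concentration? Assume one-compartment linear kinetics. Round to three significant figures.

47.4 mg/h

Equivalent systemic input: infusion rate = F·D/τ.
Rate = 0.47 × 1210 / 12 = 47.39 mg/h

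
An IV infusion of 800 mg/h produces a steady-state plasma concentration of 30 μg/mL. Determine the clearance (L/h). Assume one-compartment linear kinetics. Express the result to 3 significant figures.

26.7 L/h

At steady state, infusion rate = CL × Css, so CL = rate / Css.
CL = 800 / 30 = 26.67 L/h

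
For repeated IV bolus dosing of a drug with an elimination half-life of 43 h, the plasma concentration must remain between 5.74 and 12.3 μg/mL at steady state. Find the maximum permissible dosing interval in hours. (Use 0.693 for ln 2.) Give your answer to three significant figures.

47.3 h

k = 0.693 / t½ = 0.693 / 43 = 0.01612 h⁻¹
Between IV bolus doses, concentration decays as C = C₀·e^(−kτ), so C_peak/C_trough = e^(kτ).
τ_max = ln(C_peak/C_trough) / k = ln(12.3/5.74) / 0.01612 = 0.7621 / 0.01612 = 47.28 h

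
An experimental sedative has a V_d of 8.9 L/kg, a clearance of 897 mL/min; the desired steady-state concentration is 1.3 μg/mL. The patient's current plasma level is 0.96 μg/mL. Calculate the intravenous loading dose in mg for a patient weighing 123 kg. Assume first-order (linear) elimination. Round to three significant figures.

Vd = 8.9 L/kg × 123 kg = 1095 L
LD is governed by Vd — clearance does not enter the loading-dose calculation.
Concentration deficit ΔC = 1.3 − 0.96 = 0.3400 mg/L
LD = Vd × ΔC = 1095 × 0.3400 = 372.3 mg

372 mg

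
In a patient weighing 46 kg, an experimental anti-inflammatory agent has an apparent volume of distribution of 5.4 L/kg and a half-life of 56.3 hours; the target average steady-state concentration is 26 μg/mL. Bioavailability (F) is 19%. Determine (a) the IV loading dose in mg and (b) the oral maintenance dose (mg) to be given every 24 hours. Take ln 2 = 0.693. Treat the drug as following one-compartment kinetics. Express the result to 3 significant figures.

(a) 6460 mg; (b) 10000 mg

Total Vd = 5.4 × 46 = 248.4 L
LD = Vd × C = 248.4 × 26 = 6458 mg
CL = 0.693 × Vd / t½ = 0.693 × 248.4 / 56.3 = 3.058 L/h
D = CL × Css × τ / F = 3.058 × 26 × 24 / 0.19 = 10040 mg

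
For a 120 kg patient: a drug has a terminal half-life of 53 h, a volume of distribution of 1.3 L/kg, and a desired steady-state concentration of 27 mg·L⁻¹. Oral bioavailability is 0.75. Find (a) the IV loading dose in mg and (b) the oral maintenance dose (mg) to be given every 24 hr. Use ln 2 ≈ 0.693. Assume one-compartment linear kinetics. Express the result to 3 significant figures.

(a) 4210 mg; (b) 1760 mg

Vd = 1.3 L/kg × 120 kg = 156.0 L
LD = Vd × C = 156.0 × 27 = 4212 mg
CL = 0.693 × Vd / t½ = 0.693 × 156.0 / 53 = 2.040 L/h
D = CL × Css × τ / F = 2.040 × 27 × 24 / 0.75 = 1763 mg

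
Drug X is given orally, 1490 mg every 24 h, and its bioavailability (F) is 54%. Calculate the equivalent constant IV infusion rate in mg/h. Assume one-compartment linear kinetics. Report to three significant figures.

33.5 mg/h

Equivalent systemic input: infusion rate = F·D/τ.
Rate = 0.54 × 1490 / 24 = 33.53 mg/h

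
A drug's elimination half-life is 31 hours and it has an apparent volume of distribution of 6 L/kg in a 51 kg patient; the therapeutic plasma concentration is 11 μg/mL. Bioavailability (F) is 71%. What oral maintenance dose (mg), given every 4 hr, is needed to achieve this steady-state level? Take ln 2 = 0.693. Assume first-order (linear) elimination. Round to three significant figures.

424 mg

Total Vd = 6 × 51 = 306.0 L
CL = 0.693 × Vd / t½ = 0.693 × 306.0 / 31 = 6.841 L/h
D = CL × Css × τ / F = 6.841 × 11 × 4 / 0.71 = 423.9 mg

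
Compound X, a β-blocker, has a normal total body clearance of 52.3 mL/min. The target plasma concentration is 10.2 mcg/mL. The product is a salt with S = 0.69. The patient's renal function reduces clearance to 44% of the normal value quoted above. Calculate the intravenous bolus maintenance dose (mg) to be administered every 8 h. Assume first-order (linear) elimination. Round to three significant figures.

163 mg

CL = 52.3 mL/min × 60/1000 = 3.138 L/h
Patient clearance = 0.44 × 3.138 = 1.381 L/h
D = CL × Css × τ / S = 1.381 × 10.2 × 8 / 0.69 = 163.3 mg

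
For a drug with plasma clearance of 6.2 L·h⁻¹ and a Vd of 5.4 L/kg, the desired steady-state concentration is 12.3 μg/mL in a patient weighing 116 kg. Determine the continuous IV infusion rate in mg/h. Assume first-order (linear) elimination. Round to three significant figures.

Maintenance depends on clearance, not Vd — rate in must match rate out.
Infusion rate = CL · Css = 6.200 L/h × 12.3 mg/L = 76.26 mg/h

76.3 mg/h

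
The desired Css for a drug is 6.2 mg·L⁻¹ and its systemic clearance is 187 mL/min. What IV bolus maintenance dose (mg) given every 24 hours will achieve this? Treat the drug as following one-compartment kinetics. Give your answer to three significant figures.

Convert clearance: 187 mL/min × 60 min/h ÷ 1000 mL/L = 11.22 L/h
D = CL × Css × τ = 11.22 × 6.2 × 24 = 1670 mg

1670 mg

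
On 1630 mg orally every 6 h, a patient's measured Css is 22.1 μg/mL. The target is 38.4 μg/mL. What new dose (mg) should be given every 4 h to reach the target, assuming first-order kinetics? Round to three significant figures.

1890 mg

With linear kinetics, Css is proportional to dose rate (D/τ) at fixed clearance.
D₂ = D₁ × (Css,target / Css,current) × (τ₂/τ₁) = 1630 × (38.4/22.1) × (4/6) = 1888 mg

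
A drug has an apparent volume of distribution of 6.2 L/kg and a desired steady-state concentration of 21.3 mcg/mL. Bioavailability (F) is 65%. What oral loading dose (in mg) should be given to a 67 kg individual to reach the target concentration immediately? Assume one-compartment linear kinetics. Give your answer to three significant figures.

Vd = 6.2 L/kg × 67 kg = 415.4 L
LD = Vd × C / F = 415.4 × 21.30 / 0.65 = 13610 mg

13600 mg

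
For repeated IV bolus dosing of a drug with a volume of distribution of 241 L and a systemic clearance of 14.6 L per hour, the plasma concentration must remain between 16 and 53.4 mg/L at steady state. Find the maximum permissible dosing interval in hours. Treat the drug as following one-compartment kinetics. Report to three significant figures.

19.9 h

k = CL / Vd = 14.60 / 241.0 = 0.06058 h⁻¹
Between IV bolus doses, concentration decays as C = C₀·e^(−kτ), so C_peak/C_trough = e^(kτ).
τ_max = ln(C_peak/C_trough) / k = ln(53.4/16) / 0.06058 = 1.205 / 0.06058 = 19.89 h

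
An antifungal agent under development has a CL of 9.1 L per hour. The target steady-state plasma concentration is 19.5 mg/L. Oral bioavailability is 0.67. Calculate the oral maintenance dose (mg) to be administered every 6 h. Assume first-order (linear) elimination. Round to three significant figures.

1590 mg

D = CL × Css × τ / F = 9.100 × 19.5 × 6 / 0.67 = 1589 mg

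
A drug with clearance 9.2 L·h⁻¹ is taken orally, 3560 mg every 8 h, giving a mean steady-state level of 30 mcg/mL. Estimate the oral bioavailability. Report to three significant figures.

0.620

F·D/τ = CL·Css at steady state → F = CL·Css·τ / D.
F = 9.2 × 30 × 8 / 3560 = 0.620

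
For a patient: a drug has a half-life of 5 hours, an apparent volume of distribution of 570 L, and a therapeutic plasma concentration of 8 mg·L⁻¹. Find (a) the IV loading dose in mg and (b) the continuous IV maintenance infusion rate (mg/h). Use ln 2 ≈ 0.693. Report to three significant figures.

LD = Vd × C = 570.0 × 8 = 4560 mg
CL = 0.693 × Vd / t½ = 0.693 × 570.0 / 5 = 79.00 L/h
Infusion rate = CL × Css = 79.00 × 8 = 632.0 mg/h

(a) 4560 mg; (b) 632 mg/h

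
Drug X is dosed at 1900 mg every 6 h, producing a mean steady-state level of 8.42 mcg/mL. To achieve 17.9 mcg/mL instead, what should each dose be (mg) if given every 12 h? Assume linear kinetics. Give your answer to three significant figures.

8080 mg

For first-order elimination, Css ∝ F·D/(CL·τ); F and CL are unchanged, so Css ∝ D/τ.
D₂ = D₁ × (Css,target / Css,current) × (τ₂/τ₁) = 1900 × (17.9/8.42) × (12/6) = 8078 mg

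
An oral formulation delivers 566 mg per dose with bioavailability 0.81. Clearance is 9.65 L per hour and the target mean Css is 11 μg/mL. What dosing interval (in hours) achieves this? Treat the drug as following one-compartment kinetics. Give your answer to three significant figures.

F·D/τ = CL·Css → τ = F·D / (CL·Css).
τ = 0.81 × 566 / (9.65 × 11) = 4.319 h

4.32 h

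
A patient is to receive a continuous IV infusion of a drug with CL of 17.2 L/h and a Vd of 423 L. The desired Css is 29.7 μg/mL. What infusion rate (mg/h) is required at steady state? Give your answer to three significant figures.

At steady state, infusion rate equals elimination rate: rate in = CL × Css.
R₀ = 17.20 × 29.7 = 510.8 mg/h

511 mg/h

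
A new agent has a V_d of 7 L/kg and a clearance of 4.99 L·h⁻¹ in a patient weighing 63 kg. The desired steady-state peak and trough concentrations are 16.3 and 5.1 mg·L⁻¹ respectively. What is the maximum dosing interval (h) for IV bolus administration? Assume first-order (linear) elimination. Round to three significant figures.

Vd = 7 L/kg × 63 kg = 441.0 L
k = CL / Vd = 4.990 / 441.0 = 0.01132 h⁻¹
Between IV bolus doses, concentration decays as C = C₀·e^(−kτ), so C_peak/C_trough = e^(kτ).
τ_max = ln(C_peak/C_trough) / k = ln(16.3/5.1) / 0.01132 = 1.162 / 0.01132 = 102.7 h

103 h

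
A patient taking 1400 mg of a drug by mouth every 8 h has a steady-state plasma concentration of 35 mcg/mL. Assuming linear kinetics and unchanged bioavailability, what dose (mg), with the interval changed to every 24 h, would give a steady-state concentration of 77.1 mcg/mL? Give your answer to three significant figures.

With linear kinetics, Css is proportional to dose rate (D/τ) at fixed clearance.
D₂ = D₁ × (Css,target / Css,current) × (τ₂/τ₁) = 1400 × (77.1/35) × (24/8) = 9252 mg

9250 mg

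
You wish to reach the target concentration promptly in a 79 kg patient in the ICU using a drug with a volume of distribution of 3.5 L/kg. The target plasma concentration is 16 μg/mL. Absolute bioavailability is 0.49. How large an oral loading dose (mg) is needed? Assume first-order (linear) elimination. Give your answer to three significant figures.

Vd(total) = 79 kg × 3.5 L/kg = 276.5 L
LD = Vd × C / F = 276.5 × 16.00 / 0.49 = 9029 mg

9030 mg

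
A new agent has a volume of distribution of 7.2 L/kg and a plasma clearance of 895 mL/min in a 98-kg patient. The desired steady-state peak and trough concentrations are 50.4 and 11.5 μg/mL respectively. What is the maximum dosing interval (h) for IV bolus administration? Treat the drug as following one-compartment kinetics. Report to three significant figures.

19.4 h

Total Vd = 7.2 × 98 = 705.6 L
CL = 895 mL/min × 60/1000 = 53.70 L/h
k = CL / Vd = 53.70 / 705.6 = 0.07611 h⁻¹
Between IV bolus doses, concentration decays as C = C₀·e^(−kτ), so C_peak/C_trough = e^(kτ).
τ_max = ln(C_peak/C_trough) / k = ln(50.4/11.5) / 0.07611 = 1.478 / 0.07611 = 19.42 h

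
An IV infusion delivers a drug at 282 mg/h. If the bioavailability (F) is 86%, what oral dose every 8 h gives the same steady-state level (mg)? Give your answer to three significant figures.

To maintain the same Css, the systemic dosing rate must be unchanged: F·D/τ = infusion rate.
D = rate × τ / F = 282 × 8 / 0.86 = 2623 mg

2620 mg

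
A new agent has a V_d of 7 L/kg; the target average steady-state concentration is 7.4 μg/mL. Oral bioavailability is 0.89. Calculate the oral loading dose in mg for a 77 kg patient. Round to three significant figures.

Vd = 7 L/kg × 77 kg = 539.0 L
LD = Vd × C / F = 539.0 × 7.400 / 0.89 = 4482 mg

4480 mg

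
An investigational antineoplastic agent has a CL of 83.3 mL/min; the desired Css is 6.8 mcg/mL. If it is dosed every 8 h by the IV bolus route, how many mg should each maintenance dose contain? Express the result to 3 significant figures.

272 mg

Convert clearance: 83.3 mL/min × 60 min/h ÷ 1000 mL/L = 4.998 L/h
D = CL × Css × τ = 4.998 × 6.8 × 8 = 271.9 mg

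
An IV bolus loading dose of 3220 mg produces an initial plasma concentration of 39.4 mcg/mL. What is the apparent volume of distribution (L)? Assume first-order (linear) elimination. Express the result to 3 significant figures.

81.7 L

Immediately after an IV bolus, C₀ = Dose / Vd, so Vd = Dose / C₀.
Vd = 3220 / 39.4 = 81.73 L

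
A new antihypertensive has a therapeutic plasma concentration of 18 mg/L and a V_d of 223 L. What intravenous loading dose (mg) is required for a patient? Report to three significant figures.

4010 mg

The loading dose fills Vd to the target concentration.
LD = Vd × C = 223.0 × 18.00 = 4014 mg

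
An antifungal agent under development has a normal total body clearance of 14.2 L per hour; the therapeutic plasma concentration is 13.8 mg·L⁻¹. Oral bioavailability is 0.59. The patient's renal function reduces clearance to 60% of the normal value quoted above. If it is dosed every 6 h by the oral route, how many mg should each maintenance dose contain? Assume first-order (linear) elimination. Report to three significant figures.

Patient clearance = 0.6 × 14.20 = 8.520 L/h
D = CL × Css × τ / F = 8.520 × 13.8 × 6 / 0.59 = 1196 mg

1200 mg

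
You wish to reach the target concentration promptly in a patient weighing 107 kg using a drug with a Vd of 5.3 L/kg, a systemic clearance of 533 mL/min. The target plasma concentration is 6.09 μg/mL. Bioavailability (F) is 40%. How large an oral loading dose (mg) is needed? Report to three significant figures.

8630 mg

Vd(total) = 107 kg × 5.3 L/kg = 567.1 L
LD is governed by Vd — clearance does not enter the loading-dose calculation.
LD = Vd × C / F = 567.1 × 6.090 / 0.4 = 8634 mg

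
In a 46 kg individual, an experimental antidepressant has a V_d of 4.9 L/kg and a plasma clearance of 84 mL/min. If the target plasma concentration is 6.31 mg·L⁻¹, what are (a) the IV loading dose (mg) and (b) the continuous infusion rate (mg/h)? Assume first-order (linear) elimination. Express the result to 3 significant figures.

(a) 1420 mg; (b) 31.8 mg/h

Total Vd = 4.9 × 46 = 225.4 L
Loading: fill Vd to C_target → 225.4 L × 6.31 mg/L = 1422 mg
CL = 84 mL/min = 84 × 0.06 = 5.040 L/h
Maintenance infusion rate = CL × Css = 5.040 × 6.31 = 31.80 mg/h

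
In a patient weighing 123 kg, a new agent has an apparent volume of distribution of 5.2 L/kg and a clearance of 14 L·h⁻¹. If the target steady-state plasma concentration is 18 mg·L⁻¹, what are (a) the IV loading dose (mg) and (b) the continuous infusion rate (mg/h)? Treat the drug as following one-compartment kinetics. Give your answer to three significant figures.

Vd = 5.2 L/kg × 123 kg = 639.6 L
Loading dose = Vd × C = 639.6 × 18 = 11510 mg
Maintenance: replace elimination → rate = CL × Css = 14.00 × 18 = 252.0 mg/h

(a) 11500 mg; (b) 252 mg/h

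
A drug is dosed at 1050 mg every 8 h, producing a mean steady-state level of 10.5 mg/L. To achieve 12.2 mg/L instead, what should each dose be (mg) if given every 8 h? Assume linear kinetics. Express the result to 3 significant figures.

1220 mg

With linear kinetics, Css is proportional to dose rate (D/τ) at fixed clearance.
D₂ = D₁ × (Css,target / Css,current) = 1050 × 12.2/10.5 = 1220 mg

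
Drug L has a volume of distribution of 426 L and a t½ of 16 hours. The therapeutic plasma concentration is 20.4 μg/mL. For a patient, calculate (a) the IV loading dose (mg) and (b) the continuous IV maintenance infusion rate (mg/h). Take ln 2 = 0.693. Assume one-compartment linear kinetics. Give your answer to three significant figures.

LD = Vd × C = 426.0 × 20.4 = 8690 mg
CL = 0.693 × Vd / t½ = 0.693 × 426.0 / 16 = 18.45 L/h
Infusion rate = CL × Css = 18.45 × 20.4 = 376.4 mg/h

(a) 8690 mg; (b) 376 mg/h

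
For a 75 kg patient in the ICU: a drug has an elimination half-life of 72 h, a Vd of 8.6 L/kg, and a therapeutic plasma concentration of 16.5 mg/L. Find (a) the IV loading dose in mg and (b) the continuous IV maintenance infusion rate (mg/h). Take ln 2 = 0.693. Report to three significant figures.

(a) 10600 mg; (b) 102 mg/h

Vd(total) = 75 kg × 8.6 L/kg = 645.0 L
LD = Vd × C = 645.0 × 16.5 = 10640 mg
CL = 0.693 × Vd / t½ = 0.693 × 645.0 / 72 = 6.208 L/h
Infusion rate = CL × Css = 6.208 × 16.5 = 102.4 mg/h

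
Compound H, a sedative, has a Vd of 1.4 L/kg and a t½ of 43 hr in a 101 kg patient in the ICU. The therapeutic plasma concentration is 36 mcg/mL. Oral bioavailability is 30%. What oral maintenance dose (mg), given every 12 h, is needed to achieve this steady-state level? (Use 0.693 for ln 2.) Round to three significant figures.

Vd = 1.4 L/kg × 101 kg = 141.4 L
CL = 0.693 × Vd / t½ = 0.693 × 141.4 / 43 = 2.279 L/h
D = CL × Css × τ / F = 2.279 × 36 × 12 / 0.3 = 3282 mg

3280 mg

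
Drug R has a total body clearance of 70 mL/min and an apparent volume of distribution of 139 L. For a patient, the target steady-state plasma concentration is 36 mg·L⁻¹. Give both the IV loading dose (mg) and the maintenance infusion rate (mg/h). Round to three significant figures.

(a) 5000 mg; (b) 151 mg/h

Loading: fill Vd to C_target → 139.0 L × 36 mg/L = 5004 mg
CL = 70 mL/min × 60/1000 = 4.200 L/h
Maintenance: replace elimination → rate = CL × Css = 4.200 × 36 = 151.2 mg/h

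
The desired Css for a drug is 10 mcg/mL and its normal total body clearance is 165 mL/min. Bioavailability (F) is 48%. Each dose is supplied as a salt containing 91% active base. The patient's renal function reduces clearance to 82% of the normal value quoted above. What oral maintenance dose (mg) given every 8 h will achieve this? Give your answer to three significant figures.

CL = 165 mL/min = 165 × 0.06 = 9.900 L/h
Patient clearance = 0.82 × 9.900 = 8.118 L/h
D = CL × Css × τ / F / S = 8.118 × 10 × 8 / 0.48 / 0.91 = 1487 mg

1490 mg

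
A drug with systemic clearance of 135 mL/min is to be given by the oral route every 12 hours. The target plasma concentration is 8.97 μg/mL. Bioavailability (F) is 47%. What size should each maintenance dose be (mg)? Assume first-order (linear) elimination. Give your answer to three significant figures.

CL = 135 mL/min × 60/1000 = 8.100 L/h
D = CL × Css × τ / F = 8.100 × 8.97 × 12 / 0.47 = 1855 mg

1860 mg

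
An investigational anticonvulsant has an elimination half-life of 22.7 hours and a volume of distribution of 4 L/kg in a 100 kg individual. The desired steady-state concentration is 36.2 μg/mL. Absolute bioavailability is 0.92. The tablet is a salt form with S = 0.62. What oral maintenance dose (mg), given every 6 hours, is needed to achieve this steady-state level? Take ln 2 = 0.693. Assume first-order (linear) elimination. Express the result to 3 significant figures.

4650 mg

Total Vd = 4 × 100 = 400.0 L
CL = ln 2 · Vd / t½ = 0.693 × 400.0 / 22.7 = 12.21 L/h
D = CL × Css × τ / F / S = 12.21 × 36.2 × 6 / 0.92 / 0.62 = 4649 mg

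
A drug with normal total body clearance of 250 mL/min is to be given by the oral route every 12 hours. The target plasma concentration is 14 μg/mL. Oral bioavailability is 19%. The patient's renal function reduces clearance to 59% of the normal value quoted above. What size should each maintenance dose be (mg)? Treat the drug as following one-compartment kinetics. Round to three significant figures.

CL = 250 mL/min × 60/1000 = 15.00 L/h
Patient clearance = 0.59 × 15.00 = 8.850 L/h
D = CL × Css × τ / F = 8.850 × 14 × 12 / 0.19 = 7825 mg

7830 mg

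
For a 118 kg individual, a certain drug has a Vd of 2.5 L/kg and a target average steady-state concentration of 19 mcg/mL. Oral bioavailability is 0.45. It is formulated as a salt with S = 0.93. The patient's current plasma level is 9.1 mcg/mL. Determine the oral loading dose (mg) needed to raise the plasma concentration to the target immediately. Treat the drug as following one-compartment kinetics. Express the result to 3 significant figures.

Vd = 2.5 L/kg × 118 kg = 295.0 L
Concentration deficit ΔC = 19 − 9.1 = 9.900 mg/L
LD = Vd × ΔC / F / S = 295.0 × 9.900 / 0.45 / 0.93 = 6978 mg

6980 mg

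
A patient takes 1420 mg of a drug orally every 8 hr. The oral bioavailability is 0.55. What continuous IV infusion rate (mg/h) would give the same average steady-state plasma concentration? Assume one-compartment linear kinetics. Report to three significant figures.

Equivalent systemic input: infusion rate = F·D/τ.
Rate = 0.55 × 1420 / 8 = 97.63 mg/h

97.6 mg/h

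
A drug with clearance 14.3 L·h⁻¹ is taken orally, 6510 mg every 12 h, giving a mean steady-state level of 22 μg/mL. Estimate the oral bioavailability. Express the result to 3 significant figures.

F·D/τ = CL·Css at steady state → F = CL·Css·τ / D.
F = 14.3 × 22 × 12 / 6510 = 0.580

0.580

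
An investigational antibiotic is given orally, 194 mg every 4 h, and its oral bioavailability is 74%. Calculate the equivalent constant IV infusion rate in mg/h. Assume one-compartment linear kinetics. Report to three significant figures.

Equivalent systemic input: infusion rate = F·D/τ.
Rate = 0.74 × 194 / 4 = 35.89 mg/h

35.9 mg/h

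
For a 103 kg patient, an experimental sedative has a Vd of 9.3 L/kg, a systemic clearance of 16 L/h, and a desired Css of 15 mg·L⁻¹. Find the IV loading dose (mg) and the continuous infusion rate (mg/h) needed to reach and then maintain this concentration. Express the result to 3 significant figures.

(a) 14400 mg; (b) 240 mg/h

Total Vd = 9.3 × 103 = 957.9 L
Loading: fill Vd to C_target → 957.9 L × 15 mg/L = 14370 mg
Maintenance infusion rate = CL × Css = 16.00 × 15 = 240.0 mg/h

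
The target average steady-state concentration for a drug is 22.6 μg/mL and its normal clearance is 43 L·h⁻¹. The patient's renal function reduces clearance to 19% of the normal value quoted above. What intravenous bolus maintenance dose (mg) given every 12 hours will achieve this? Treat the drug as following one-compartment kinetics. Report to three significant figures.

2220 mg

Patient clearance = 0.19 × 43.00 = 8.170 L/h
At steady state, dose per interval replaces the amount cleared in that interval: D/τ = CL·Css.
D = CL × Css × τ = 8.170 × 22.6 × 12 = 2216 mg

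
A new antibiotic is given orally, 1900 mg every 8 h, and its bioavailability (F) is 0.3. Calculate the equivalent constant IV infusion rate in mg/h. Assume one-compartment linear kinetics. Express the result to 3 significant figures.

71.3 mg/h

Equivalent systemic input: infusion rate = F·D/τ.
Rate = 0.3 × 1900 / 8 = 71.25 mg/h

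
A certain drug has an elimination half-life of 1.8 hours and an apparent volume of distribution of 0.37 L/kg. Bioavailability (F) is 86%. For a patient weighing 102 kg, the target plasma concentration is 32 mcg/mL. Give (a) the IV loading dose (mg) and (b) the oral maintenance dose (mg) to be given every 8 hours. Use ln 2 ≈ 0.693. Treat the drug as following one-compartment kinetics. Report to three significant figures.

(a) 1210 mg; (b) 4330 mg

Total Vd = 0.37 × 102 = 37.74 L
LD = Vd × C = 37.74 × 32 = 1208 mg
CL = 0.693 × Vd / t½ = 0.693 × 37.74 / 1.8 = 14.53 L/h
D = CL × Css × τ / F = 14.53 × 32 × 8 / 0.86 = 4325 mg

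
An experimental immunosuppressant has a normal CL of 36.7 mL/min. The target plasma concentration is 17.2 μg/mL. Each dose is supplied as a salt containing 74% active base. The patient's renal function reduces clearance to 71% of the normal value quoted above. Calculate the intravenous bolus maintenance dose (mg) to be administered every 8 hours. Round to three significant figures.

291 mg

Convert clearance: 36.7 mL/min × 60 min/h ÷ 1000 mL/L = 2.202 L/h
Patient clearance = 0.71 × 2.202 = 1.563 L/h
D = CL × Css × τ / S = 1.563 × 17.2 × 8 / 0.74 = 290.6 mg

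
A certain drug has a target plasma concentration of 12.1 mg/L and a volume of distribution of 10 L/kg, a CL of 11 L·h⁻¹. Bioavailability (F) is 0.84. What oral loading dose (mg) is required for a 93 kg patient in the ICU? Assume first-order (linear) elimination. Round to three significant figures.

13400 mg

Vd = 10 L/kg × 93 kg = 930.0 L
LD = Vd × C / F = 930.0 × 12.10 / 0.84 = 13400 mg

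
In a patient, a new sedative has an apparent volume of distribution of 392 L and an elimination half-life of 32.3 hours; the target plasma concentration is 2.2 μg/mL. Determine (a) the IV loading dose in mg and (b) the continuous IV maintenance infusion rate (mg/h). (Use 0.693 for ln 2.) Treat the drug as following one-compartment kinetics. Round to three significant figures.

(a) 862 mg; (b) 18.5 mg/h

LD = Vd × C = 392.0 × 2.2 = 862.4 mg
CL = 0.693 × Vd / t½ = 0.693 × 392.0 / 32.3 = 8.410 L/h
Infusion rate = CL × Css = 8.410 × 2.2 = 18.50 mg/h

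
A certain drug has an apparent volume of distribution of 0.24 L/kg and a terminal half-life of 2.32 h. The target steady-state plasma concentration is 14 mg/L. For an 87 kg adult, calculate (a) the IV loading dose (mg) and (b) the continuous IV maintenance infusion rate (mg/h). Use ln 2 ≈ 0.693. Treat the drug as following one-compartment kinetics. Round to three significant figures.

(a) 292 mg; (b) 87.3 mg/h

Total Vd = 0.24 × 87 = 20.88 L
LD = Vd × C = 20.88 × 14 = 292.3 mg
CL = 0.693 × Vd / t½ = 0.693 × 20.88 / 2.32 = 6.237 L/h
Infusion rate = CL × Css = 6.237 × 14 = 87.32 mg/h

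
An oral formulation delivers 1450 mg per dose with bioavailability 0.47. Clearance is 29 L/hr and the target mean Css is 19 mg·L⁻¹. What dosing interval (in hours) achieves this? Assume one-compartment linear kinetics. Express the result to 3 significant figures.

1.24 h

F·D/τ = CL·Css → τ = F·D / (CL·Css).
τ = 0.47 × 1450 / (29 × 19) = 1.237 h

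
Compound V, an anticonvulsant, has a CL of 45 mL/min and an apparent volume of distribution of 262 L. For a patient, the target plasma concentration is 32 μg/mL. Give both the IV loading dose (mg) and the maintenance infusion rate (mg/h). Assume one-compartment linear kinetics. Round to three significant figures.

(a) 8380 mg; (b) 86.4 mg/h

Loading: fill Vd to C_target → 262.0 L × 32 mg/L = 8384 mg
CL = 45 mL/min × 60/1000 = 2.700 L/h
Infusion rate = 2.700 L/h × 32 mg/L = 86.40 mg/h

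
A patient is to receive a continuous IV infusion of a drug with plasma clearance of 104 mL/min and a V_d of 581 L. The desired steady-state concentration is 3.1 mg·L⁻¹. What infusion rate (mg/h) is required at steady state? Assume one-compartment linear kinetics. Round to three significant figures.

19.3 mg/h

Convert clearance: 104 mL/min × 60 min/h ÷ 1000 mL/L = 6.240 L/h
Rate = CL × Css = 6.240 × 3.1 = 19.34 mg/h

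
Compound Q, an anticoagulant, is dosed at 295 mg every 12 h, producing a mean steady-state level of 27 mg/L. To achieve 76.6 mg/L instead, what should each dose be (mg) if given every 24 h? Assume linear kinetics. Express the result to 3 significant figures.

1670 mg

For first-order elimination, Css ∝ F·D/(CL·τ); F and CL are unchanged, so Css ∝ D/τ.
D₂ = D₁ × (Css,target / Css,current) × (τ₂/τ₁) = 295 × (76.6/27) × (24/12) = 1674 mg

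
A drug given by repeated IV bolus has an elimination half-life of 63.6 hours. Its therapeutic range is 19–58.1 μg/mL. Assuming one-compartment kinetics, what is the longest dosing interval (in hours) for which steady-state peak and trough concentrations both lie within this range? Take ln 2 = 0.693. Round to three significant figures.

k = 0.693 / t½ = 0.693 / 63.6 = 0.01090 h⁻¹
Between IV bolus doses, concentration decays as C = C₀·e^(−kτ), so C_peak/C_trough = e^(kτ).
τ_max = ln(C_peak/C_trough) / k = ln(58.1/19) / 0.01090 = 1.118 / 0.01090 = 102.6 h

103 h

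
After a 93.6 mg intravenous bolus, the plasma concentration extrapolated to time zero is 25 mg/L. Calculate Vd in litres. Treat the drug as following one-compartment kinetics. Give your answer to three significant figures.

3.74 L

Immediately after an IV bolus, C₀ = Dose / Vd, so Vd = Dose / C₀.
Vd = 93.6 / 25 = 3.744 L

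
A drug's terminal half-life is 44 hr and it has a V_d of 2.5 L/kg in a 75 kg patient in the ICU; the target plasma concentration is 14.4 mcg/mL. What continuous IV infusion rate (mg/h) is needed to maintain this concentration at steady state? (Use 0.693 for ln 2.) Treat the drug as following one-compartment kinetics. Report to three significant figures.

42.5 mg/h

Total Vd = 2.5 × 75 = 187.5 L
CL = 0.693 × Vd / t½ = 0.693 × 187.5 / 44 = 2.953 L/h
Infusion rate = CL × Css = 2.953 × 14.4 = 42.52 mg/h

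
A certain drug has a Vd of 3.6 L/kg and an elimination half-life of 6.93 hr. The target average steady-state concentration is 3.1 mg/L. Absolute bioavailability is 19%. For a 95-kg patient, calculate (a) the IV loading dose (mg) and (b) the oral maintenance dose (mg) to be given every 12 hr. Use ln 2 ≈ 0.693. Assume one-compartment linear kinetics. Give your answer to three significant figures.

Vd = 3.6 L/kg × 95 kg = 342.0 L
LD = Vd × C = 342.0 × 3.1 = 1060 mg
CL = 0.693 × Vd / t½ = 0.693 × 342.0 / 6.93 = 34.20 L/h
D = CL × Css × τ / F = 34.20 × 3.1 × 12 / 0.19 = 6696 mg

(a) 1060 mg; (b) 6700 mg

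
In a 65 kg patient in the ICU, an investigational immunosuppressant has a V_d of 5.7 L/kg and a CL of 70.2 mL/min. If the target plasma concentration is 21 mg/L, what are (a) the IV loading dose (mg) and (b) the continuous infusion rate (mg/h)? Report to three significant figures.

(a) 7780 mg; (b) 88.5 mg/h

Vd(total) = 65 kg × 5.7 L/kg = 370.5 L
Loading dose = Vd × C = 370.5 × 21 = 7781 mg
CL = 70.2 mL/min × 60/1000 = 4.212 L/h
Infusion rate = 4.212 L/h × 21 mg/L = 88.45 mg/h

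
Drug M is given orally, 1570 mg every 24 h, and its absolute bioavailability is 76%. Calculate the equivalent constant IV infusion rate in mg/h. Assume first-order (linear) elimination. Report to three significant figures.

Equivalent systemic input: infusion rate = F·D/τ.
Rate = 0.76 × 1570 / 24 = 49.72 mg/h

49.7 mg/h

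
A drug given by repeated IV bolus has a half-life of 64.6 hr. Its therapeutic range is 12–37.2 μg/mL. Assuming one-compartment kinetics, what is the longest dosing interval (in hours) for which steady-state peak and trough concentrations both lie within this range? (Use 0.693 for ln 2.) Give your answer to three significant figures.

k = 0.693 / t½ = 0.693 / 64.6 = 0.01073 h⁻¹
Between IV bolus doses, concentration decays as C = C₀·e^(−kτ), so C_peak/C_trough = e^(kτ).
τ_max = ln(C_peak/C_trough) / k = ln(37.2/12) / 0.01073 = 1.131 / 0.01073 = 105.4 h

105 h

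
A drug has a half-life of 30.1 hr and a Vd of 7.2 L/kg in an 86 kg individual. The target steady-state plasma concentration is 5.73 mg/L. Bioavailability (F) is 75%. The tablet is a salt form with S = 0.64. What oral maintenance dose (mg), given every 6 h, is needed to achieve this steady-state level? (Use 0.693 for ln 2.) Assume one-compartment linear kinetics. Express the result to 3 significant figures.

1020 mg

Vd = 7.2 L/kg × 86 kg = 619.2 L
CL = 0.693 × Vd / t½ = 0.693 × 619.2 / 30.1 = 14.26 L/h
D = CL × Css × τ / F / S = 14.26 × 5.73 × 6 / 0.75 / 0.64 = 1021 mg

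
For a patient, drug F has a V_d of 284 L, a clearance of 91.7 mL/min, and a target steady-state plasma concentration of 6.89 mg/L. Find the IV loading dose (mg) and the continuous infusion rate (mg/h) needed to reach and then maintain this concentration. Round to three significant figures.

(a) 1960 mg; (b) 37.9 mg/h

Loading: fill Vd to C_target → 284.0 L × 6.89 mg/L = 1957 mg
Convert clearance: 91.7 mL/min × 60 min/h ÷ 1000 mL/L = 5.502 L/h
Infusion rate = 5.502 L/h × 6.89 mg/L = 37.91 mg/h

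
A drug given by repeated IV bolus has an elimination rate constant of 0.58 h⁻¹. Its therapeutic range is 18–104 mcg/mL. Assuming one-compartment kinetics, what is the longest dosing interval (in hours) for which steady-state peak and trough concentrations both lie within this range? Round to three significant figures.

3.02 h

Between IV bolus doses, concentration decays as C = C₀·e^(−kτ), so C_peak/C_trough = e^(kτ).
τ_max = ln(C_peak/C_trough) / k = ln(104/18) / 0.5800 = 1.754 / 0.5800 = 3.024 h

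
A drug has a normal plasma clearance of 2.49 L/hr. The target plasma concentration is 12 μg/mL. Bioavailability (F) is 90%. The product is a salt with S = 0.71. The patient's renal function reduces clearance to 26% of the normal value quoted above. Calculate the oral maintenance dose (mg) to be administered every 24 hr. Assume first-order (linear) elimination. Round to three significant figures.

292 mg

Patient clearance = 0.26 × 2.490 = 0.6474 L/h
D = CL × Css × τ / F / S = 0.6474 × 12 × 24 / 0.9 / 0.71 = 291.8 mg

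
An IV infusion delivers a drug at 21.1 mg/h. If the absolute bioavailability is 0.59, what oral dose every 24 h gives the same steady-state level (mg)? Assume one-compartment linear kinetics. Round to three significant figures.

To maintain the same Css, the systemic dosing rate must be unchanged: F·D/τ = infusion rate.
D = rate × τ / F = 21.1 × 24 / 0.59 = 858.3 mg

858 mg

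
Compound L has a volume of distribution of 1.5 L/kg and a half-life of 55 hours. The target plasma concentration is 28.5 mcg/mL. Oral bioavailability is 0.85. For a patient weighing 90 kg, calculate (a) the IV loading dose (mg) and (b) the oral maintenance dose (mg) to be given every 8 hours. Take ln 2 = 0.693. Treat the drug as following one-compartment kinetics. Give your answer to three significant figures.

(a) 3850 mg; (b) 456 mg

Total Vd = 1.5 × 90 = 135.0 L
LD = Vd × C = 135.0 × 28.5 = 3848 mg
CL = 0.693 × Vd / t½ = 0.693 × 135.0 / 55 = 1.701 L/h
D = CL × Css × τ / F = 1.701 × 28.5 × 8 / 0.85 = 456.3 mg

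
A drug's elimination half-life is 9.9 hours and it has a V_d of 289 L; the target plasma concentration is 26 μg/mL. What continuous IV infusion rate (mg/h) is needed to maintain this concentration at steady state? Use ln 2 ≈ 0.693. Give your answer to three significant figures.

526 mg/h

k = 0.693/9.9 = 0.07000 h⁻¹, so CL = k·Vd = 0.07000 × 289.0 = 20.23 L/h
Infusion rate = CL × Css = 20.23 × 26 = 526.0 mg/h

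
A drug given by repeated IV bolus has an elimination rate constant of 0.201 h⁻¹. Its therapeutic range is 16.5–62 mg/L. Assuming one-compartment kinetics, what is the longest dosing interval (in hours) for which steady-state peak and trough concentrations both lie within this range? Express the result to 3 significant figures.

6.59 h

Between IV bolus doses, concentration decays as C = C₀·e^(−kτ), so C_peak/C_trough = e^(kτ).
τ_max = ln(C_peak/C_trough) / k = ln(62/16.5) / 0.2010 = 1.324 / 0.2010 = 6.587 h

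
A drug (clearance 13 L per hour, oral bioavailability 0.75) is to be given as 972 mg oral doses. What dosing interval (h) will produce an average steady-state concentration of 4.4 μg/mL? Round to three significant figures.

F·D/τ = CL·Css → τ = F·D / (CL·Css).
τ = 0.75 × 972 / (13 × 4.4) = 12.74 h

12.7 h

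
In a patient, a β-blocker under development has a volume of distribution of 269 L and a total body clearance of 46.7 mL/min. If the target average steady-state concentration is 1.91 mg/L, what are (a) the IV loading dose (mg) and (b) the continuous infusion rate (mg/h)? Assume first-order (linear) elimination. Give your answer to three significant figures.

Loading: fill Vd to C_target → 269.0 L × 1.91 mg/L = 513.8 mg
CL = 46.7 mL/min × 60/1000 = 2.802 L/h
Infusion rate = 2.802 L/h × 1.91 mg/L = 5.352 mg/h

(a) 514 mg; (b) 5.35 mg/h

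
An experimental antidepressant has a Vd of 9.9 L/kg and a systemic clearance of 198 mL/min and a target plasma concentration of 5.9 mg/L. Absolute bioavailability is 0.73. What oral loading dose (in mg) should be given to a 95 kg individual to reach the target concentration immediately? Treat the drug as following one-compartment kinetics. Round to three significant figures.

7600 mg

Total Vd = 9.9 × 95 = 940.5 L
The loading dose fills Vd to the target concentration; clearance is irrelevant here.
LD = Vd × C / F = 940.5 × 5.900 / 0.73 = 7601 mg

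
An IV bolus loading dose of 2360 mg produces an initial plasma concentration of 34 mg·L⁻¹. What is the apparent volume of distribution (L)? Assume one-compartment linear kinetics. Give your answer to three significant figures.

69.4 L

Immediately after an IV bolus, C₀ = Dose / Vd, so Vd = Dose / C₀.
Vd = 2360 / 34 = 69.41 L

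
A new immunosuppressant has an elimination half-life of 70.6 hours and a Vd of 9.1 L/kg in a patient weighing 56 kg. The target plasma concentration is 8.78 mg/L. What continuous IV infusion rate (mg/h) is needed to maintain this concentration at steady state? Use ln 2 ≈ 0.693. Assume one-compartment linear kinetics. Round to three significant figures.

Vd(total) = 56 kg × 9.1 L/kg = 509.6 L
k = 0.693/70.6 = 0.009816 h⁻¹, so CL = k·Vd = 0.009816 × 509.6 = 5.002 L/h
Infusion rate = CL × Css = 5.002 × 8.78 = 43.92 mg/h

43.9 mg/h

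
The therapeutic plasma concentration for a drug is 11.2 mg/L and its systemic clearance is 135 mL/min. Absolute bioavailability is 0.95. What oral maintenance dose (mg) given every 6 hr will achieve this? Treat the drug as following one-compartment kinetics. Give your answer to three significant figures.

Convert clearance: 135 mL/min × 60 min/h ÷ 1000 mL/L = 8.100 L/h
At steady state, dose per interval replaces the amount cleared in that interval: F·D/τ = CL·Css.
D = CL × Css × τ / F = 8.100 × 11.2 × 6 / 0.95 = 573.0 mg

573 mg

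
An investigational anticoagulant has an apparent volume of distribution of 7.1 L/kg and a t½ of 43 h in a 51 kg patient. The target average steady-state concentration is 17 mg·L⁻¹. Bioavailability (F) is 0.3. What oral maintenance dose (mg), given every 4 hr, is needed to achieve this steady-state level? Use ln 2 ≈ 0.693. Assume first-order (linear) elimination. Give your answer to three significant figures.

1320 mg

Vd = 7.1 L/kg × 51 kg = 362.1 L
k = 0.693/43 = 0.01612 h⁻¹, so CL = k·Vd = 0.01612 × 362.1 = 5.837 L/h
D = CL × Css × τ / F = 5.837 × 17 × 4 / 0.3 = 1323 mg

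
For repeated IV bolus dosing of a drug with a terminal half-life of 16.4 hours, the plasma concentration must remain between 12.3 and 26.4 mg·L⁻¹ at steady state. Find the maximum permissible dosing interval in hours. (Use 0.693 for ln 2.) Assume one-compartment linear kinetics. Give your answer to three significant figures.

18.1 h

k = 0.693 / t½ = 0.693 / 16.4 = 0.04226 h⁻¹
Between IV bolus doses, concentration decays as C = C₀·e^(−kτ), so C_peak/C_trough = e^(kτ).
τ_max = ln(C_peak/C_trough) / k = ln(26.4/12.3) / 0.04226 = 0.7638 / 0.04226 = 18.07 h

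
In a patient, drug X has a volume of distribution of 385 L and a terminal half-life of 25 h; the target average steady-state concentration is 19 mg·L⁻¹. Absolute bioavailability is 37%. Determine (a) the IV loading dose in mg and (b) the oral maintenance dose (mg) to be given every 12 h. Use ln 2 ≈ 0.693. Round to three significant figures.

(a) 7320 mg; (b) 6580 mg

LD = Vd × C = 385.0 × 19 = 7315 mg
CL = 0.693 × Vd / t½ = 0.693 × 385.0 / 25 = 10.67 L/h
D = CL × Css × τ / F = 10.67 × 19 × 12 / 0.37 = 6575 mg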